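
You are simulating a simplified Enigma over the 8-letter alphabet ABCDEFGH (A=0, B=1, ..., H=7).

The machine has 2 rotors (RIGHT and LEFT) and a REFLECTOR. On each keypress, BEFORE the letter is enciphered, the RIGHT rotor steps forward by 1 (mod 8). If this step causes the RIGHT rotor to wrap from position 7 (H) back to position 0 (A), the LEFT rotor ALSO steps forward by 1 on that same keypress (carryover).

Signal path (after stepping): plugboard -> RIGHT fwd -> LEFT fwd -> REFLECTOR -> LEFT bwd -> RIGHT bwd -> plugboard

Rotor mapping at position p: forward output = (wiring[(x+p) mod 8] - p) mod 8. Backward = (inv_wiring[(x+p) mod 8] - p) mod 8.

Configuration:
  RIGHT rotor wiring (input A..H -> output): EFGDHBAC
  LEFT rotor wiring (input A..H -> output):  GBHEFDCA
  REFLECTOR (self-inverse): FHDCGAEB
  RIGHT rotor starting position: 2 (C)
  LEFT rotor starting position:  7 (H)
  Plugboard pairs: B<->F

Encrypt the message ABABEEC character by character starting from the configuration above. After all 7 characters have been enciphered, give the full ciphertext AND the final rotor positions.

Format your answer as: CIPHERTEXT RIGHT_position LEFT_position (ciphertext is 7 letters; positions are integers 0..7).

Char 1 ('A'): step: R->3, L=7; A->plug->A->R->A->L->B->refl->H->L'->B->R'->F->plug->B
Char 2 ('B'): step: R->4, L=7; B->plug->F->R->B->L->H->refl->B->L'->A->R'->E->plug->E
Char 3 ('A'): step: R->5, L=7; A->plug->A->R->E->L->F->refl->A->L'->D->R'->B->plug->F
Char 4 ('B'): step: R->6, L=7; B->plug->F->R->F->L->G->refl->E->L'->G->R'->C->plug->C
Char 5 ('E'): step: R->7, L=7; E->plug->E->R->E->L->F->refl->A->L'->D->R'->A->plug->A
Char 6 ('E'): step: R->0, L->0 (L advanced); E->plug->E->R->H->L->A->refl->F->L'->E->R'->A->plug->A
Char 7 ('C'): step: R->1, L=0; C->plug->C->R->C->L->H->refl->B->L'->B->R'->G->plug->G
Final: ciphertext=BEFCAAG, RIGHT=1, LEFT=0

Answer: BEFCAAG 1 0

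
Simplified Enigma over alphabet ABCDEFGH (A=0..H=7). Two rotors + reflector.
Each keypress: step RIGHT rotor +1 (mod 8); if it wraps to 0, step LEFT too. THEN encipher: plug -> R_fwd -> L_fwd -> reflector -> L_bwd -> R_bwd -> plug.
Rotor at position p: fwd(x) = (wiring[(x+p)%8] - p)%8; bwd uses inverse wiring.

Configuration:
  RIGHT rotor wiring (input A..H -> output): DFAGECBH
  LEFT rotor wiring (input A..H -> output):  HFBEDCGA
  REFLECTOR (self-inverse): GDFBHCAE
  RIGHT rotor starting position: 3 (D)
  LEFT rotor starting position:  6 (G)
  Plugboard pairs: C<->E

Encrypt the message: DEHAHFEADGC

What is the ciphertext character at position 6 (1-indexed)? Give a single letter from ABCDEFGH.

Char 1 ('D'): step: R->4, L=6; D->plug->D->R->D->L->H->refl->E->L'->H->R'->E->plug->C
Char 2 ('E'): step: R->5, L=6; E->plug->C->R->C->L->B->refl->D->L'->E->R'->B->plug->B
Char 3 ('H'): step: R->6, L=6; H->plug->H->R->E->L->D->refl->B->L'->C->R'->E->plug->C
Char 4 ('A'): step: R->7, L=6; A->plug->A->R->A->L->A->refl->G->L'->F->R'->F->plug->F
Char 5 ('H'): step: R->0, L->7 (L advanced); H->plug->H->R->H->L->H->refl->E->L'->F->R'->B->plug->B
Char 6 ('F'): step: R->1, L=7; F->plug->F->R->A->L->B->refl->D->L'->G->R'->G->plug->G

G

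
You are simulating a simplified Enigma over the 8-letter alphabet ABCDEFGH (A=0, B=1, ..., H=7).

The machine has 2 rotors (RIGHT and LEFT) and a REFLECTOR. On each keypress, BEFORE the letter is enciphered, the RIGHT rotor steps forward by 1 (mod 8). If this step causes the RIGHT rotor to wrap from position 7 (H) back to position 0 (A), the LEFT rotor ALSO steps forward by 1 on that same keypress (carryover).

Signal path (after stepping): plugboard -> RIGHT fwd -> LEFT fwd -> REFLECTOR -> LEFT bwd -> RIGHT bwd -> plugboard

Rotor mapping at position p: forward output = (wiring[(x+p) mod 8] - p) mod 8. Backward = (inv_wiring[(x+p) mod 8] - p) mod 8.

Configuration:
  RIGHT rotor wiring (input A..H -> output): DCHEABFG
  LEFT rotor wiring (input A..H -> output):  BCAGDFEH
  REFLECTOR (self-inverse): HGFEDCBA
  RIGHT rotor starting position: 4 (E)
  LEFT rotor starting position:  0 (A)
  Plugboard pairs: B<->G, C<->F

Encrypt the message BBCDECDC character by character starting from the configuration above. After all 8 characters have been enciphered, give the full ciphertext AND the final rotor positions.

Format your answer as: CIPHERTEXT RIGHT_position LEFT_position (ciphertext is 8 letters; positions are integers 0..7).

Char 1 ('B'): step: R->5, L=0; B->plug->G->R->H->L->H->refl->A->L'->C->R'->F->plug->C
Char 2 ('B'): step: R->6, L=0; B->plug->G->R->C->L->A->refl->H->L'->H->R'->A->plug->A
Char 3 ('C'): step: R->7, L=0; C->plug->F->R->B->L->C->refl->F->L'->F->R'->E->plug->E
Char 4 ('D'): step: R->0, L->1 (L advanced); D->plug->D->R->E->L->E->refl->D->L'->F->R'->G->plug->B
Char 5 ('E'): step: R->1, L=1; E->plug->E->R->A->L->B->refl->G->L'->G->R'->B->plug->G
Char 6 ('C'): step: R->2, L=1; C->plug->F->R->E->L->E->refl->D->L'->F->R'->A->plug->A
Char 7 ('D'): step: R->3, L=1; D->plug->D->R->C->L->F->refl->C->L'->D->R'->E->plug->E
Char 8 ('C'): step: R->4, L=1; C->plug->F->R->G->L->G->refl->B->L'->A->R'->H->plug->H
Final: ciphertext=CAEBGAEH, RIGHT=4, LEFT=1

Answer: CAEBGAEH 4 1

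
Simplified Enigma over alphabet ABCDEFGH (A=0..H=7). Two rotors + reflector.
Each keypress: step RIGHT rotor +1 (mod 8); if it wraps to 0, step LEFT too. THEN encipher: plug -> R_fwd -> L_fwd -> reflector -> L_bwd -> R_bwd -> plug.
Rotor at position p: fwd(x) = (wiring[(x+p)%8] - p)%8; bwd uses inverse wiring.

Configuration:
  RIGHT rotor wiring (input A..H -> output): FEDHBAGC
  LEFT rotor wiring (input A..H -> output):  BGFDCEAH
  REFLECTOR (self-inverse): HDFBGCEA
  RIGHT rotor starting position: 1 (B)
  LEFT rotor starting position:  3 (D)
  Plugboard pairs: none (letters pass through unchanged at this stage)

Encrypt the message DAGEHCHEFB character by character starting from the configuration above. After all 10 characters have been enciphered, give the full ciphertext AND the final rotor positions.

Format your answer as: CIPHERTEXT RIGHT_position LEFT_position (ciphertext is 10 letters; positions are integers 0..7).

Answer: HCHADDFGHD 3 4

Derivation:
Char 1 ('D'): step: R->2, L=3; D->plug->D->R->G->L->D->refl->B->L'->C->R'->H->plug->H
Char 2 ('A'): step: R->3, L=3; A->plug->A->R->E->L->E->refl->G->L'->F->R'->C->plug->C
Char 3 ('G'): step: R->4, L=3; G->plug->G->R->H->L->C->refl->F->L'->D->R'->H->plug->H
Char 4 ('E'): step: R->5, L=3; E->plug->E->R->H->L->C->refl->F->L'->D->R'->A->plug->A
Char 5 ('H'): step: R->6, L=3; H->plug->H->R->C->L->B->refl->D->L'->G->R'->D->plug->D
Char 6 ('C'): step: R->7, L=3; C->plug->C->R->F->L->G->refl->E->L'->E->R'->D->plug->D
Char 7 ('H'): step: R->0, L->4 (L advanced); H->plug->H->R->C->L->E->refl->G->L'->A->R'->F->plug->F
Char 8 ('E'): step: R->1, L=4; E->plug->E->R->H->L->H->refl->A->L'->B->R'->G->plug->G
Char 9 ('F'): step: R->2, L=4; F->plug->F->R->A->L->G->refl->E->L'->C->R'->H->plug->H
Char 10 ('B'): step: R->3, L=4; B->plug->B->R->G->L->B->refl->D->L'->D->R'->D->plug->D
Final: ciphertext=HCHADDFGHD, RIGHT=3, LEFT=4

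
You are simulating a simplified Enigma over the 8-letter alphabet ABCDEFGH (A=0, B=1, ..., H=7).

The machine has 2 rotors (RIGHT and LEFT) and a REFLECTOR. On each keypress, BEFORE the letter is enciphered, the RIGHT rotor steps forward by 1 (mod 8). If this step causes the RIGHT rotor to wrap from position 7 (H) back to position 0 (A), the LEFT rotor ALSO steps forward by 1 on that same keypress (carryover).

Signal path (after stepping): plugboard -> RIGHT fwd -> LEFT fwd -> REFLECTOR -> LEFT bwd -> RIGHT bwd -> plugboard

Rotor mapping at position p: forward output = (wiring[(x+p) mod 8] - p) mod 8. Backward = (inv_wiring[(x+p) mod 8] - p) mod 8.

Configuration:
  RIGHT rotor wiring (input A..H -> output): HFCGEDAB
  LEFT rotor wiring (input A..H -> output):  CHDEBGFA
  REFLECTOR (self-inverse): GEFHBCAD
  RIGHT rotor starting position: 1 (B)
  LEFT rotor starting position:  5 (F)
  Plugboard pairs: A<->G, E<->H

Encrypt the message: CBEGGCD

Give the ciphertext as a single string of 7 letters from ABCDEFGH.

Char 1 ('C'): step: R->2, L=5; C->plug->C->R->C->L->D->refl->H->L'->G->R'->E->plug->H
Char 2 ('B'): step: R->3, L=5; B->plug->B->R->B->L->A->refl->G->L'->F->R'->D->plug->D
Char 3 ('E'): step: R->4, L=5; E->plug->H->R->C->L->D->refl->H->L'->G->R'->G->plug->A
Char 4 ('G'): step: R->5, L=5; G->plug->A->R->G->L->H->refl->D->L'->C->R'->D->plug->D
Char 5 ('G'): step: R->6, L=5; G->plug->A->R->C->L->D->refl->H->L'->G->R'->G->plug->A
Char 6 ('C'): step: R->7, L=5; C->plug->C->R->G->L->H->refl->D->L'->C->R'->A->plug->G
Char 7 ('D'): step: R->0, L->6 (L advanced); D->plug->D->R->G->L->D->refl->H->L'->A->R'->G->plug->A

Answer: HDADAGA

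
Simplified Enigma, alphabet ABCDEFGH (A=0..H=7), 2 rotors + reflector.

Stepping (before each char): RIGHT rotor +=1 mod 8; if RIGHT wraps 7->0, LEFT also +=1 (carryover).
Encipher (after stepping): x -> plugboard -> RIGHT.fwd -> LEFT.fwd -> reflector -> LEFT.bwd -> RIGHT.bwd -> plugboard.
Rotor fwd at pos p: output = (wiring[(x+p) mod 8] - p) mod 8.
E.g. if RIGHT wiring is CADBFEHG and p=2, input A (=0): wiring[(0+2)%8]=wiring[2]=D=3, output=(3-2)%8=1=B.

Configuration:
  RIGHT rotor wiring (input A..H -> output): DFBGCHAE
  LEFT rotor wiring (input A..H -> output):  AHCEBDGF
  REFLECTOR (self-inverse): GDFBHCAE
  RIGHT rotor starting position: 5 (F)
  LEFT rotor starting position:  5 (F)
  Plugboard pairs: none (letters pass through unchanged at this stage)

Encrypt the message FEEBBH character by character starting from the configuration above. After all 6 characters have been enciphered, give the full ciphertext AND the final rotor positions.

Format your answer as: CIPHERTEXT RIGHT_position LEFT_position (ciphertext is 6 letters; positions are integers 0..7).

Char 1 ('F'): step: R->6, L=5; F->plug->F->R->A->L->G->refl->A->L'->C->R'->A->plug->A
Char 2 ('E'): step: R->7, L=5; E->plug->E->R->H->L->E->refl->H->L'->G->R'->C->plug->C
Char 3 ('E'): step: R->0, L->6 (L advanced); E->plug->E->R->C->L->C->refl->F->L'->H->R'->F->plug->F
Char 4 ('B'): step: R->1, L=6; B->plug->B->R->A->L->A->refl->G->L'->F->R'->C->plug->C
Char 5 ('B'): step: R->2, L=6; B->plug->B->R->E->L->E->refl->H->L'->B->R'->G->plug->G
Char 6 ('H'): step: R->3, L=6; H->plug->H->R->G->L->D->refl->B->L'->D->R'->A->plug->A
Final: ciphertext=ACFCGA, RIGHT=3, LEFT=6

Answer: ACFCGA 3 6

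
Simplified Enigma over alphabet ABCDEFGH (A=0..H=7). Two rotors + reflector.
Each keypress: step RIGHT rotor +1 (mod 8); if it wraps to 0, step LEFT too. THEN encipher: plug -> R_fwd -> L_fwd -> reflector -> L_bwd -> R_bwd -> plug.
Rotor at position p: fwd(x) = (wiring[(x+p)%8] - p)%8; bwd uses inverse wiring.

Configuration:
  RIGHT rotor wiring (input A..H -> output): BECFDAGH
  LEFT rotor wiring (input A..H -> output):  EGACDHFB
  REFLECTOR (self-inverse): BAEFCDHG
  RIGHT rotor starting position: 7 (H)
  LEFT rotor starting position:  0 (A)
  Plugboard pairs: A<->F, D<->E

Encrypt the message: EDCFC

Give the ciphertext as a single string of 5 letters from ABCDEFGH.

Char 1 ('E'): step: R->0, L->1 (L advanced); E->plug->D->R->F->L->E->refl->C->L'->D->R'->E->plug->D
Char 2 ('D'): step: R->1, L=1; D->plug->E->R->H->L->D->refl->F->L'->A->R'->H->plug->H
Char 3 ('C'): step: R->2, L=1; C->plug->C->R->B->L->H->refl->G->L'->E->R'->E->plug->D
Char 4 ('F'): step: R->3, L=1; F->plug->A->R->C->L->B->refl->A->L'->G->R'->F->plug->A
Char 5 ('C'): step: R->4, L=1; C->plug->C->R->C->L->B->refl->A->L'->G->R'->G->plug->G

Answer: DHDAG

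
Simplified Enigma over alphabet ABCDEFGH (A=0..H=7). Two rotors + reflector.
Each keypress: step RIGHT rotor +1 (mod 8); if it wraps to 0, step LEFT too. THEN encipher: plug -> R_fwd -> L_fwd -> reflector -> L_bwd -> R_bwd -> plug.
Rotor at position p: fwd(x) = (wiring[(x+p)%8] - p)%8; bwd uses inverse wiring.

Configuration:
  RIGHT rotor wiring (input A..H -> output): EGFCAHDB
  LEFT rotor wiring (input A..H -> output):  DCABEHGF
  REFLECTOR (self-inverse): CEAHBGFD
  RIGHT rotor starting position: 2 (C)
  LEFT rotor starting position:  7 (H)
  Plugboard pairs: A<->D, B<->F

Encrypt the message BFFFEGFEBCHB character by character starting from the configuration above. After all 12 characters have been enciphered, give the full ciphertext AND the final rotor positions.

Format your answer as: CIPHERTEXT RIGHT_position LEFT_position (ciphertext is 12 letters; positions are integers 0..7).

Answer: GGCHBDHGHHCF 6 0

Derivation:
Char 1 ('B'): step: R->3, L=7; B->plug->F->R->B->L->E->refl->B->L'->D->R'->G->plug->G
Char 2 ('F'): step: R->4, L=7; F->plug->B->R->D->L->B->refl->E->L'->B->R'->G->plug->G
Char 3 ('F'): step: R->5, L=7; F->plug->B->R->G->L->A->refl->C->L'->E->R'->C->plug->C
Char 4 ('F'): step: R->6, L=7; F->plug->B->R->D->L->B->refl->E->L'->B->R'->H->plug->H
Char 5 ('E'): step: R->7, L=7; E->plug->E->R->D->L->B->refl->E->L'->B->R'->F->plug->B
Char 6 ('G'): step: R->0, L->0 (L advanced); G->plug->G->R->D->L->B->refl->E->L'->E->R'->A->plug->D
Char 7 ('F'): step: R->1, L=0; F->plug->B->R->E->L->E->refl->B->L'->D->R'->H->plug->H
Char 8 ('E'): step: R->2, L=0; E->plug->E->R->B->L->C->refl->A->L'->C->R'->G->plug->G
Char 9 ('B'): step: R->3, L=0; B->plug->F->R->B->L->C->refl->A->L'->C->R'->H->plug->H
Char 10 ('C'): step: R->4, L=0; C->plug->C->R->H->L->F->refl->G->L'->G->R'->H->plug->H
Char 11 ('H'): step: R->5, L=0; H->plug->H->R->D->L->B->refl->E->L'->E->R'->C->plug->C
Char 12 ('B'): step: R->6, L=0; B->plug->F->R->E->L->E->refl->B->L'->D->R'->B->plug->F
Final: ciphertext=GGCHBDHGHHCF, RIGHT=6, LEFT=0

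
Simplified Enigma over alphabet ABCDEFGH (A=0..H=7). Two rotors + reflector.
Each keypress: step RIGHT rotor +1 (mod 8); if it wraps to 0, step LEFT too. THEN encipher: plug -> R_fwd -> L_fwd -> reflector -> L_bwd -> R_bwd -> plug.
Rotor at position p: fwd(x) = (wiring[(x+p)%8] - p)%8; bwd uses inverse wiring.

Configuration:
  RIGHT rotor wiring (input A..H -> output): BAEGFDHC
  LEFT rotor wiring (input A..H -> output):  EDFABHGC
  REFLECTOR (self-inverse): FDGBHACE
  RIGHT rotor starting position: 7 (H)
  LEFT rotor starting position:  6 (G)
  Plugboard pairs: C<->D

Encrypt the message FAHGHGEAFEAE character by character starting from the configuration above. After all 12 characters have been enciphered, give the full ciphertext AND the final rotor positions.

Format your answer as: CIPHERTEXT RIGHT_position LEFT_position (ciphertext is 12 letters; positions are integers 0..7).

Char 1 ('F'): step: R->0, L->7 (L advanced); F->plug->F->R->D->L->G->refl->C->L'->F->R'->E->plug->E
Char 2 ('A'): step: R->1, L=7; A->plug->A->R->H->L->H->refl->E->L'->C->R'->E->plug->E
Char 3 ('H'): step: R->2, L=7; H->plug->H->R->G->L->A->refl->F->L'->B->R'->D->plug->C
Char 4 ('G'): step: R->3, L=7; G->plug->G->R->F->L->C->refl->G->L'->D->R'->A->plug->A
Char 5 ('H'): step: R->4, L=7; H->plug->H->R->C->L->E->refl->H->L'->H->R'->B->plug->B
Char 6 ('G'): step: R->5, L=7; G->plug->G->R->B->L->F->refl->A->L'->G->R'->A->plug->A
Char 7 ('E'): step: R->6, L=7; E->plug->E->R->G->L->A->refl->F->L'->B->R'->A->plug->A
Char 8 ('A'): step: R->7, L=7; A->plug->A->R->D->L->G->refl->C->L'->F->R'->D->plug->C
Char 9 ('F'): step: R->0, L->0 (L advanced); F->plug->F->R->D->L->A->refl->F->L'->C->R'->H->plug->H
Char 10 ('E'): step: R->1, L=0; E->plug->E->R->C->L->F->refl->A->L'->D->R'->B->plug->B
Char 11 ('A'): step: R->2, L=0; A->plug->A->R->C->L->F->refl->A->L'->D->R'->C->plug->D
Char 12 ('E'): step: R->3, L=0; E->plug->E->R->H->L->C->refl->G->L'->G->R'->F->plug->F
Final: ciphertext=EECABAACHBDF, RIGHT=3, LEFT=0

Answer: EECABAACHBDF 3 0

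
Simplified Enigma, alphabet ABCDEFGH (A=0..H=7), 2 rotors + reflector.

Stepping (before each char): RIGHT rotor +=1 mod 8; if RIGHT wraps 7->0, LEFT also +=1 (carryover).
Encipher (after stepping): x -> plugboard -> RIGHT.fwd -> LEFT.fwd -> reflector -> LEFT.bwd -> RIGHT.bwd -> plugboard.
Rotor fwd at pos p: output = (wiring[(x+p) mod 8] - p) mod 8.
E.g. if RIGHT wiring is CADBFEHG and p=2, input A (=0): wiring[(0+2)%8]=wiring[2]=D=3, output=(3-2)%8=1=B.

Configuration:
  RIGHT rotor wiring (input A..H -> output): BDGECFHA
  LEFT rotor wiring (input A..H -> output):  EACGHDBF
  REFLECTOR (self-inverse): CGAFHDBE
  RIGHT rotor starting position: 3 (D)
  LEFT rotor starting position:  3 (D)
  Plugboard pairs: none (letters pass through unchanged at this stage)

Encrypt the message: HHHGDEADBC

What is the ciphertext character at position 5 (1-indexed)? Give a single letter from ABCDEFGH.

Char 1 ('H'): step: R->4, L=3; H->plug->H->R->A->L->D->refl->F->L'->G->R'->A->plug->A
Char 2 ('H'): step: R->5, L=3; H->plug->H->R->F->L->B->refl->G->L'->D->R'->C->plug->C
Char 3 ('H'): step: R->6, L=3; H->plug->H->R->H->L->H->refl->E->L'->B->R'->A->plug->A
Char 4 ('G'): step: R->7, L=3; G->plug->G->R->G->L->F->refl->D->L'->A->R'->H->plug->H
Char 5 ('D'): step: R->0, L->4 (L advanced); D->plug->D->R->E->L->A->refl->C->L'->H->R'->G->plug->G

G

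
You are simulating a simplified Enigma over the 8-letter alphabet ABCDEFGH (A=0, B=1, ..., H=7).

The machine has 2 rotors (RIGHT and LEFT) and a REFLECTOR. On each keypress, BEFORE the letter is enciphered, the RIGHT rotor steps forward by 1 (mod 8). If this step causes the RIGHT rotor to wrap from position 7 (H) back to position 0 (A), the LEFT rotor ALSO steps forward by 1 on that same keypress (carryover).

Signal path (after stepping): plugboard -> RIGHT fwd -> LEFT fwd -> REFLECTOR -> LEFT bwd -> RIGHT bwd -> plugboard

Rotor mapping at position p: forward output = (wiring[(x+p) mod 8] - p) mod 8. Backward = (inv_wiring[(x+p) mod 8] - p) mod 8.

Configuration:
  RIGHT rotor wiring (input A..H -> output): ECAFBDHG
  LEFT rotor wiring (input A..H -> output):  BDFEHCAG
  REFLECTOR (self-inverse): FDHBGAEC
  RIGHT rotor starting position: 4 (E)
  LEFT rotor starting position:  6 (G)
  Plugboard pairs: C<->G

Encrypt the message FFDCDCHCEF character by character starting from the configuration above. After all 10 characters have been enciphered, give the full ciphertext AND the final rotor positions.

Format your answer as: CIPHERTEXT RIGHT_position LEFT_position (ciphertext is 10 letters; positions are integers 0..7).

Answer: GHGHABDAHG 6 7

Derivation:
Char 1 ('F'): step: R->5, L=6; F->plug->F->R->D->L->F->refl->A->L'->B->R'->C->plug->G
Char 2 ('F'): step: R->6, L=6; F->plug->F->R->H->L->E->refl->G->L'->F->R'->H->plug->H
Char 3 ('D'): step: R->7, L=6; D->plug->D->R->B->L->A->refl->F->L'->D->R'->C->plug->G
Char 4 ('C'): step: R->0, L->7 (L advanced); C->plug->G->R->H->L->B->refl->D->L'->G->R'->H->plug->H
Char 5 ('D'): step: R->1, L=7; D->plug->D->R->A->L->H->refl->C->L'->B->R'->A->plug->A
Char 6 ('C'): step: R->2, L=7; C->plug->G->R->C->L->E->refl->G->L'->D->R'->B->plug->B
Char 7 ('H'): step: R->3, L=7; H->plug->H->R->F->L->A->refl->F->L'->E->R'->D->plug->D
Char 8 ('C'): step: R->4, L=7; C->plug->G->R->E->L->F->refl->A->L'->F->R'->A->plug->A
Char 9 ('E'): step: R->5, L=7; E->plug->E->R->F->L->A->refl->F->L'->E->R'->H->plug->H
Char 10 ('F'): step: R->6, L=7; F->plug->F->R->H->L->B->refl->D->L'->G->R'->C->plug->G
Final: ciphertext=GHGHABDAHG, RIGHT=6, LEFT=7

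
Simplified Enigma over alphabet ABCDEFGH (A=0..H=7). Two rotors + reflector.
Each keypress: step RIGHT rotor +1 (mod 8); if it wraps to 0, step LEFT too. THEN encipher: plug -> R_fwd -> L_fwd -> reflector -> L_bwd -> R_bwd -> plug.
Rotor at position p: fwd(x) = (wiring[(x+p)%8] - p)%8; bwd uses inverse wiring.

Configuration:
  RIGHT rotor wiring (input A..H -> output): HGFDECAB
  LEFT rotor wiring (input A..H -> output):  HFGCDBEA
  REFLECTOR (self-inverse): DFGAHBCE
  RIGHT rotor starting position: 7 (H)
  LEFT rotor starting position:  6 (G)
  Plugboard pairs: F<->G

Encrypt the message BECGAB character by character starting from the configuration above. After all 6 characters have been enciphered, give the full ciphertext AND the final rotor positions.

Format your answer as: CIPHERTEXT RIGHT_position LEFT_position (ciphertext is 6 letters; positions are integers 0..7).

Char 1 ('B'): step: R->0, L->7 (L advanced); B->plug->B->R->G->L->C->refl->G->L'->C->R'->F->plug->G
Char 2 ('E'): step: R->1, L=7; E->plug->E->R->B->L->A->refl->D->L'->E->R'->B->plug->B
Char 3 ('C'): step: R->2, L=7; C->plug->C->R->C->L->G->refl->C->L'->G->R'->E->plug->E
Char 4 ('G'): step: R->3, L=7; G->plug->F->R->E->L->D->refl->A->L'->B->R'->B->plug->B
Char 5 ('A'): step: R->4, L=7; A->plug->A->R->A->L->B->refl->F->L'->H->R'->H->plug->H
Char 6 ('B'): step: R->5, L=7; B->plug->B->R->D->L->H->refl->E->L'->F->R'->A->plug->A
Final: ciphertext=GBEBHA, RIGHT=5, LEFT=7

Answer: GBEBHA 5 7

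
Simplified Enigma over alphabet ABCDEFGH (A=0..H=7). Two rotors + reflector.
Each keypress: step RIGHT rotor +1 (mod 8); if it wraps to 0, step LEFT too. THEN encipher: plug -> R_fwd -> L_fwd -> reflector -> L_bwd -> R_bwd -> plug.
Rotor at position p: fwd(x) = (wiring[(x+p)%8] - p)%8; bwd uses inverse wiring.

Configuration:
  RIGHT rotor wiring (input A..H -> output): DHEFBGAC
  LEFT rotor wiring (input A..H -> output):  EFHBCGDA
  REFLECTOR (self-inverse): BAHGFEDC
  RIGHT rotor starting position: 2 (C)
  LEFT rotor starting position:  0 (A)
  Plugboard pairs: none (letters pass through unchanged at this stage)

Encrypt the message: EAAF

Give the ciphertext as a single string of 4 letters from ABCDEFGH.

Char 1 ('E'): step: R->3, L=0; E->plug->E->R->H->L->A->refl->B->L'->D->R'->C->plug->C
Char 2 ('A'): step: R->4, L=0; A->plug->A->R->F->L->G->refl->D->L'->G->R'->D->plug->D
Char 3 ('A'): step: R->5, L=0; A->plug->A->R->B->L->F->refl->E->L'->A->R'->G->plug->G
Char 4 ('F'): step: R->6, L=0; F->plug->F->R->H->L->A->refl->B->L'->D->R'->G->plug->G

Answer: CDGG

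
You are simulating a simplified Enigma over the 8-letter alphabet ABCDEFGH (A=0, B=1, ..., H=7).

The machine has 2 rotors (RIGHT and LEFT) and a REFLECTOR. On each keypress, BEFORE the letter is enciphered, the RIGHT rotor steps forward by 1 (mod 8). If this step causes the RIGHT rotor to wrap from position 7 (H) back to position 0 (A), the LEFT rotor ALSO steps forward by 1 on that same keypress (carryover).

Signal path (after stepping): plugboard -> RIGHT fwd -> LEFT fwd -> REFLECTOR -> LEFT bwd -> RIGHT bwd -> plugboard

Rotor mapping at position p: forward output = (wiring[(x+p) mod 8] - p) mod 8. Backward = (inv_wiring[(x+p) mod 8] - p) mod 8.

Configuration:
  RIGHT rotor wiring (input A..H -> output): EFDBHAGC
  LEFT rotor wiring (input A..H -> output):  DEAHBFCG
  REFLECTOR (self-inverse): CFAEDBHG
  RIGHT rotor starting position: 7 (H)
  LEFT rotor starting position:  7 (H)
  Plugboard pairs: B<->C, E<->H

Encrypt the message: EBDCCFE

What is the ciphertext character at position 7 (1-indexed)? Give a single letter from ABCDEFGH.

Char 1 ('E'): step: R->0, L->0 (L advanced); E->plug->H->R->C->L->A->refl->C->L'->G->R'->G->plug->G
Char 2 ('B'): step: R->1, L=0; B->plug->C->R->A->L->D->refl->E->L'->B->R'->G->plug->G
Char 3 ('D'): step: R->2, L=0; D->plug->D->R->G->L->C->refl->A->L'->C->R'->G->plug->G
Char 4 ('C'): step: R->3, L=0; C->plug->B->R->E->L->B->refl->F->L'->F->R'->C->plug->B
Char 5 ('C'): step: R->4, L=0; C->plug->B->R->E->L->B->refl->F->L'->F->R'->H->plug->E
Char 6 ('F'): step: R->5, L=0; F->plug->F->R->G->L->C->refl->A->L'->C->R'->H->plug->E
Char 7 ('E'): step: R->6, L=0; E->plug->H->R->C->L->A->refl->C->L'->G->R'->C->plug->B

B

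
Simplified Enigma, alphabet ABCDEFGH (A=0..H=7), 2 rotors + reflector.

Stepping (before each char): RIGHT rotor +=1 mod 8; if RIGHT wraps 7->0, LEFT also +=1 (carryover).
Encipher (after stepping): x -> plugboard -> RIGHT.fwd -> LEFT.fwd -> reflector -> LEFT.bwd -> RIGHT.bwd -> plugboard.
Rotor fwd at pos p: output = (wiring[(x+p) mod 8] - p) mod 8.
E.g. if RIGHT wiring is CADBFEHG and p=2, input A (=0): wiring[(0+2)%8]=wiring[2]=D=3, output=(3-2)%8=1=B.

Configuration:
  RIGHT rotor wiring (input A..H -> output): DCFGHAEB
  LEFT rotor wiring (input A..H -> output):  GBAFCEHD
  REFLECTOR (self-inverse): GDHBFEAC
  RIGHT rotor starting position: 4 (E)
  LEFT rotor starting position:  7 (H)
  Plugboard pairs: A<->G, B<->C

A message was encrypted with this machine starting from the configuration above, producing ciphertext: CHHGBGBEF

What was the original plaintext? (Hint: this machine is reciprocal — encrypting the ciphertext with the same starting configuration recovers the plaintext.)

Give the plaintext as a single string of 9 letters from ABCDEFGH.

Char 1 ('C'): step: R->5, L=7; C->plug->B->R->H->L->A->refl->G->L'->E->R'->C->plug->B
Char 2 ('H'): step: R->6, L=7; H->plug->H->R->C->L->C->refl->H->L'->B->R'->G->plug->A
Char 3 ('H'): step: R->7, L=7; H->plug->H->R->F->L->D->refl->B->L'->D->R'->C->plug->B
Char 4 ('G'): step: R->0, L->0 (L advanced); G->plug->A->R->D->L->F->refl->E->L'->F->R'->C->plug->B
Char 5 ('B'): step: R->1, L=0; B->plug->C->R->F->L->E->refl->F->L'->D->R'->F->plug->F
Char 6 ('G'): step: R->2, L=0; G->plug->A->R->D->L->F->refl->E->L'->F->R'->C->plug->B
Char 7 ('B'): step: R->3, L=0; B->plug->C->R->F->L->E->refl->F->L'->D->R'->A->plug->G
Char 8 ('E'): step: R->4, L=0; E->plug->E->R->H->L->D->refl->B->L'->B->R'->G->plug->A
Char 9 ('F'): step: R->5, L=0; F->plug->F->R->A->L->G->refl->A->L'->C->R'->H->plug->H

Answer: BABBFBGAH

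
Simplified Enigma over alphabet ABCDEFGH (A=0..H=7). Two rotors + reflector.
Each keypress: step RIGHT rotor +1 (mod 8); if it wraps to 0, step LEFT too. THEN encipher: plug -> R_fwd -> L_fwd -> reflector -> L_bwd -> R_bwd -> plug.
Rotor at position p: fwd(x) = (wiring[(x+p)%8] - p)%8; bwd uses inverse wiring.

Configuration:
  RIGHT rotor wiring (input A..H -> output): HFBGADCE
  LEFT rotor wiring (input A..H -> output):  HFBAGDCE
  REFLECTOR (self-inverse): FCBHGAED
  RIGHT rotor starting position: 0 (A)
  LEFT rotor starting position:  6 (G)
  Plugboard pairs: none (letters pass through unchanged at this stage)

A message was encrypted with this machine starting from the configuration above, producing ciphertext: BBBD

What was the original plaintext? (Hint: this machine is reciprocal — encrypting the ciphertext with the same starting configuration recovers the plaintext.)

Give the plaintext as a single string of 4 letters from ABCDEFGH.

Char 1 ('B'): step: R->1, L=6; B->plug->B->R->A->L->E->refl->G->L'->B->R'->F->plug->F
Char 2 ('B'): step: R->2, L=6; B->plug->B->R->E->L->D->refl->H->L'->D->R'->H->plug->H
Char 3 ('B'): step: R->3, L=6; B->plug->B->R->F->L->C->refl->B->L'->C->R'->G->plug->G
Char 4 ('D'): step: R->4, L=6; D->plug->D->R->A->L->E->refl->G->L'->B->R'->F->plug->F

Answer: FHGF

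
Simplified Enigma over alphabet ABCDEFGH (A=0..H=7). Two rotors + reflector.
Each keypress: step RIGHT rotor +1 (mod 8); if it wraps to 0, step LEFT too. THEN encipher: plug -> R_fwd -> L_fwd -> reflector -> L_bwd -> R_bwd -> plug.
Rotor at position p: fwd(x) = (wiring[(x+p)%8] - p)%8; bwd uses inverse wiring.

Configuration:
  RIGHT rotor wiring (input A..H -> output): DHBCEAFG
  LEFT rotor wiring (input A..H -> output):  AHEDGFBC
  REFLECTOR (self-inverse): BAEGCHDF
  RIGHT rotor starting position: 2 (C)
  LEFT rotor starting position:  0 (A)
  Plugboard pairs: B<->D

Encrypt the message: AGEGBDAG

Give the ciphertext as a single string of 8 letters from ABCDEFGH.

Answer: BCHDAAGD

Derivation:
Char 1 ('A'): step: R->3, L=0; A->plug->A->R->H->L->C->refl->E->L'->C->R'->D->plug->B
Char 2 ('G'): step: R->4, L=0; G->plug->G->R->F->L->F->refl->H->L'->B->R'->C->plug->C
Char 3 ('E'): step: R->5, L=0; E->plug->E->R->C->L->E->refl->C->L'->H->R'->H->plug->H
Char 4 ('G'): step: R->6, L=0; G->plug->G->R->G->L->B->refl->A->L'->A->R'->B->plug->D
Char 5 ('B'): step: R->7, L=0; B->plug->D->R->C->L->E->refl->C->L'->H->R'->A->plug->A
Char 6 ('D'): step: R->0, L->1 (L advanced); D->plug->B->R->H->L->H->refl->F->L'->D->R'->A->plug->A
Char 7 ('A'): step: R->1, L=1; A->plug->A->R->G->L->B->refl->A->L'->F->R'->G->plug->G
Char 8 ('G'): step: R->2, L=1; G->plug->G->R->B->L->D->refl->G->L'->A->R'->B->plug->D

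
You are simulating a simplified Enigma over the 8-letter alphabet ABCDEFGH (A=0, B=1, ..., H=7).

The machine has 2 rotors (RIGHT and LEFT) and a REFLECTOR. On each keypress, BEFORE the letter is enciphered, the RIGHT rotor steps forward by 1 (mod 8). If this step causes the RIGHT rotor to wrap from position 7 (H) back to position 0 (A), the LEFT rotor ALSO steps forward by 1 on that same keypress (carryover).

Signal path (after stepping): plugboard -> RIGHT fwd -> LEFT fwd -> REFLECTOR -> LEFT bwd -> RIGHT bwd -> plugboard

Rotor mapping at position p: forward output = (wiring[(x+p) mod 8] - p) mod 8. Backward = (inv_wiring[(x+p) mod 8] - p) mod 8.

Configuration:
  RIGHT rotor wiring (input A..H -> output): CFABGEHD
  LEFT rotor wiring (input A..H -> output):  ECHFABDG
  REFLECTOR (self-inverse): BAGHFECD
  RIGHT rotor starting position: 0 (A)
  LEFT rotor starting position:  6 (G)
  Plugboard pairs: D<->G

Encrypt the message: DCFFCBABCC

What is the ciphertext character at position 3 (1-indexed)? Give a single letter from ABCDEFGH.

Char 1 ('D'): step: R->1, L=6; D->plug->G->R->C->L->G->refl->C->L'->G->R'->F->plug->F
Char 2 ('C'): step: R->2, L=6; C->plug->C->R->E->L->B->refl->A->L'->B->R'->F->plug->F
Char 3 ('F'): step: R->3, L=6; F->plug->F->R->H->L->D->refl->H->L'->F->R'->H->plug->H

H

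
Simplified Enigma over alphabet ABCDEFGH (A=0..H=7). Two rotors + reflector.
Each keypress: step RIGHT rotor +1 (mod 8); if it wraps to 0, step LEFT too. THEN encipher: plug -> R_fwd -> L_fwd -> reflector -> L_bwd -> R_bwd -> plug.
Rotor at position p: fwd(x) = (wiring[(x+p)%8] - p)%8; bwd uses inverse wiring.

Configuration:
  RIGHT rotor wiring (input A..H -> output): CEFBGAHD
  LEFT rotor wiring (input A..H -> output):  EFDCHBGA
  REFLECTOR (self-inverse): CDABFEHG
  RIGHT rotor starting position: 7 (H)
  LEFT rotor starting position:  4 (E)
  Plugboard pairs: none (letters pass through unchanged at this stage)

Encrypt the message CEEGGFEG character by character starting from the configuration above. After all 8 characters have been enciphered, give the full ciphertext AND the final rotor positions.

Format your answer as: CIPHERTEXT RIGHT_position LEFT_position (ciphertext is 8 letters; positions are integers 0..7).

Char 1 ('C'): step: R->0, L->5 (L advanced); C->plug->C->R->F->L->G->refl->H->L'->D->R'->H->plug->H
Char 2 ('E'): step: R->1, L=5; E->plug->E->R->H->L->C->refl->A->L'->E->R'->B->plug->B
Char 3 ('E'): step: R->2, L=5; E->plug->E->R->F->L->G->refl->H->L'->D->R'->A->plug->A
Char 4 ('G'): step: R->3, L=5; G->plug->G->R->B->L->B->refl->D->L'->C->R'->H->plug->H
Char 5 ('G'): step: R->4, L=5; G->plug->G->R->B->L->B->refl->D->L'->C->R'->A->plug->A
Char 6 ('F'): step: R->5, L=5; F->plug->F->R->A->L->E->refl->F->L'->G->R'->C->plug->C
Char 7 ('E'): step: R->6, L=5; E->plug->E->R->H->L->C->refl->A->L'->E->R'->C->plug->C
Char 8 ('G'): step: R->7, L=5; G->plug->G->R->B->L->B->refl->D->L'->C->R'->E->plug->E
Final: ciphertext=HBAHACCE, RIGHT=7, LEFT=5

Answer: HBAHACCE 7 5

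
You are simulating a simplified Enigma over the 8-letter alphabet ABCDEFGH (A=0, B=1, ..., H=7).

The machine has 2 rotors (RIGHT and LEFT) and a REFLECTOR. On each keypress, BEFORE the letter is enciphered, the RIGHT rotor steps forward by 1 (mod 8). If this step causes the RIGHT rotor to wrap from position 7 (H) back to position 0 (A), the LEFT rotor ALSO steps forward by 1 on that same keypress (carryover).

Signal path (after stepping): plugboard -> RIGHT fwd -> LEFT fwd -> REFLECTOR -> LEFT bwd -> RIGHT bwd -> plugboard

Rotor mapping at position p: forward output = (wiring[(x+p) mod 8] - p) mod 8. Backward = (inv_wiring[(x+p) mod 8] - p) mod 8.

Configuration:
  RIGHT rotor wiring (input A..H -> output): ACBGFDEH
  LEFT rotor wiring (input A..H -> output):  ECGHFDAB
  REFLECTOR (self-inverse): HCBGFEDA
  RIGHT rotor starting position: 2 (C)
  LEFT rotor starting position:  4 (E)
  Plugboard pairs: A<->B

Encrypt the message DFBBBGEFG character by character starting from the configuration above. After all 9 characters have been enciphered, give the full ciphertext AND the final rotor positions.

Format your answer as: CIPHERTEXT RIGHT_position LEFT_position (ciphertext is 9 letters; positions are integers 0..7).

Char 1 ('D'): step: R->3, L=4; D->plug->D->R->B->L->H->refl->A->L'->E->R'->E->plug->E
Char 2 ('F'): step: R->4, L=4; F->plug->F->R->G->L->C->refl->B->L'->A->R'->C->plug->C
Char 3 ('B'): step: R->5, L=4; B->plug->A->R->G->L->C->refl->B->L'->A->R'->H->plug->H
Char 4 ('B'): step: R->6, L=4; B->plug->A->R->G->L->C->refl->B->L'->A->R'->F->plug->F
Char 5 ('B'): step: R->7, L=4; B->plug->A->R->A->L->B->refl->C->L'->G->R'->F->plug->F
Char 6 ('G'): step: R->0, L->5 (L advanced); G->plug->G->R->E->L->F->refl->E->L'->C->R'->B->plug->A
Char 7 ('E'): step: R->1, L=5; E->plug->E->R->C->L->E->refl->F->L'->E->R'->D->plug->D
Char 8 ('F'): step: R->2, L=5; F->plug->F->R->F->L->B->refl->C->L'->G->R'->G->plug->G
Char 9 ('G'): step: R->3, L=5; G->plug->G->R->H->L->A->refl->H->L'->D->R'->A->plug->B
Final: ciphertext=ECHFFADGB, RIGHT=3, LEFT=5

Answer: ECHFFADGB 3 5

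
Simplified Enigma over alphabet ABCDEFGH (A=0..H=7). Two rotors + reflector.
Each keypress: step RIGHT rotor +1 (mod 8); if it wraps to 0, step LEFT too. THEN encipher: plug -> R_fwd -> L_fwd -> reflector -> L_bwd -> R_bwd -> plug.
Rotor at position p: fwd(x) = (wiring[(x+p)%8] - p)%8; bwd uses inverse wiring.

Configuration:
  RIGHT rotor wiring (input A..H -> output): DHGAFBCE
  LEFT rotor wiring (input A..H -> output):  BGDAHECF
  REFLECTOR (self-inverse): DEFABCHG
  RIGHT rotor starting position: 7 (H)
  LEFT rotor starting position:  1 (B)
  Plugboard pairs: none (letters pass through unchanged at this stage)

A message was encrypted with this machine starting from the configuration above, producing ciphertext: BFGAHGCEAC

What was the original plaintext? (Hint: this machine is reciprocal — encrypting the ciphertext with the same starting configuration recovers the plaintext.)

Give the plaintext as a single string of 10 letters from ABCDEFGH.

Char 1 ('B'): step: R->0, L->2 (L advanced); B->plug->B->R->H->L->E->refl->B->L'->A->R'->D->plug->D
Char 2 ('F'): step: R->1, L=2; F->plug->F->R->B->L->G->refl->H->L'->G->R'->A->plug->A
Char 3 ('G'): step: R->2, L=2; G->plug->G->R->B->L->G->refl->H->L'->G->R'->B->plug->B
Char 4 ('A'): step: R->3, L=2; A->plug->A->R->F->L->D->refl->A->L'->E->R'->G->plug->G
Char 5 ('H'): step: R->4, L=2; H->plug->H->R->E->L->A->refl->D->L'->F->R'->B->plug->B
Char 6 ('G'): step: R->5, L=2; G->plug->G->R->D->L->C->refl->F->L'->C->R'->E->plug->E
Char 7 ('C'): step: R->6, L=2; C->plug->C->R->F->L->D->refl->A->L'->E->R'->A->plug->A
Char 8 ('E'): step: R->7, L=2; E->plug->E->R->B->L->G->refl->H->L'->G->R'->F->plug->F
Char 9 ('A'): step: R->0, L->3 (L advanced); A->plug->A->R->D->L->H->refl->G->L'->F->R'->E->plug->E
Char 10 ('C'): step: R->1, L=3; C->plug->C->R->H->L->A->refl->D->L'->G->R'->A->plug->A

Answer: DABGBEAFEA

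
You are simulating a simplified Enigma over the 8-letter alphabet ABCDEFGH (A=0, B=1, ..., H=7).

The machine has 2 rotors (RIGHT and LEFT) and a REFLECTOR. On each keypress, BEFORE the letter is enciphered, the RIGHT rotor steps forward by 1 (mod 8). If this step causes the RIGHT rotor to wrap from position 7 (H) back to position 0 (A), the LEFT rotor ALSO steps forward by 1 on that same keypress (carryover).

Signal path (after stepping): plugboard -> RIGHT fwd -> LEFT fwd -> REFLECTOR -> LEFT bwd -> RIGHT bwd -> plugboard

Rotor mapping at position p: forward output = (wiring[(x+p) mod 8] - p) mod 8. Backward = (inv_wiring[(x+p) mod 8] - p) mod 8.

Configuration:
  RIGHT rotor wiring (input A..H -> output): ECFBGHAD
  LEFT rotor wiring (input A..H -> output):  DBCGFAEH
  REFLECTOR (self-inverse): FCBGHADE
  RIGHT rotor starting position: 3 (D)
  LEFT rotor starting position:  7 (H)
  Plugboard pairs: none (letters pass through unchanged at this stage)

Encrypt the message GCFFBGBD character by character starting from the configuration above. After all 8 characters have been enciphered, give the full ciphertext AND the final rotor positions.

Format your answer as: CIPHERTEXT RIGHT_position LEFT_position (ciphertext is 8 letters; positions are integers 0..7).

Char 1 ('G'): step: R->4, L=7; G->plug->G->R->B->L->E->refl->H->L'->E->R'->C->plug->C
Char 2 ('C'): step: R->5, L=7; C->plug->C->R->G->L->B->refl->C->L'->C->R'->A->plug->A
Char 3 ('F'): step: R->6, L=7; F->plug->F->R->D->L->D->refl->G->L'->F->R'->B->plug->B
Char 4 ('F'): step: R->7, L=7; F->plug->F->R->H->L->F->refl->A->L'->A->R'->G->plug->G
Char 5 ('B'): step: R->0, L->0 (L advanced); B->plug->B->R->C->L->C->refl->B->L'->B->R'->D->plug->D
Char 6 ('G'): step: R->1, L=0; G->plug->G->R->C->L->C->refl->B->L'->B->R'->A->plug->A
Char 7 ('B'): step: R->2, L=0; B->plug->B->R->H->L->H->refl->E->L'->G->R'->E->plug->E
Char 8 ('D'): step: R->3, L=0; D->plug->D->R->F->L->A->refl->F->L'->E->R'->C->plug->C
Final: ciphertext=CABGDAEC, RIGHT=3, LEFT=0

Answer: CABGDAEC 3 0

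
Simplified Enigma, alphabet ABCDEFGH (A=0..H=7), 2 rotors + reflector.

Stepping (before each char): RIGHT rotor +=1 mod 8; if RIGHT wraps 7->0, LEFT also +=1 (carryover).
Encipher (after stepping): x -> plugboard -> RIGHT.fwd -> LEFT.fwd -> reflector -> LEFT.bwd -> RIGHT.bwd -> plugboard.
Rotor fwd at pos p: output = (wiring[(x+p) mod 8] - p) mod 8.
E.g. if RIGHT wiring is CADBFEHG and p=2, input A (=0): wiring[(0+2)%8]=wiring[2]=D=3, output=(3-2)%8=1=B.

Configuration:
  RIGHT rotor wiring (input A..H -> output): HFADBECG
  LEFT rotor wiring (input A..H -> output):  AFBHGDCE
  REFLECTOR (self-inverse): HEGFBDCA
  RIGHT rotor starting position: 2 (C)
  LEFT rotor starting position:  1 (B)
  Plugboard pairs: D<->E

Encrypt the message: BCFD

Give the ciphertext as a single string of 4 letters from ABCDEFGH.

Char 1 ('B'): step: R->3, L=1; B->plug->B->R->G->L->D->refl->F->L'->D->R'->E->plug->D
Char 2 ('C'): step: R->4, L=1; C->plug->C->R->G->L->D->refl->F->L'->D->R'->E->plug->D
Char 3 ('F'): step: R->5, L=1; F->plug->F->R->D->L->F->refl->D->L'->G->R'->G->plug->G
Char 4 ('D'): step: R->6, L=1; D->plug->E->R->C->L->G->refl->C->L'->E->R'->A->plug->A

Answer: DDGA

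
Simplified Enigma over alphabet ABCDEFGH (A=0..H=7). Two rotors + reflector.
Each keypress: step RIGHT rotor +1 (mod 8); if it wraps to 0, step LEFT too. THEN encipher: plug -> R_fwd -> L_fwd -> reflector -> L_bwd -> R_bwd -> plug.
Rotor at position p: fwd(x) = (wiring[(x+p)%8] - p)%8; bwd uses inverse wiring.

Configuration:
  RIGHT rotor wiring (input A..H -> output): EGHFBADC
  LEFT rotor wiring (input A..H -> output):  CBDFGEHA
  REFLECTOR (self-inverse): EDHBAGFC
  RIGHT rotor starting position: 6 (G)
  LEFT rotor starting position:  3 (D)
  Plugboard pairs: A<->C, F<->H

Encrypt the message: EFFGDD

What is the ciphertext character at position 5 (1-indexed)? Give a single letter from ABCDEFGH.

Char 1 ('E'): step: R->7, L=3; E->plug->E->R->G->L->G->refl->F->L'->E->R'->H->plug->F
Char 2 ('F'): step: R->0, L->4 (L advanced); F->plug->H->R->C->L->D->refl->B->L'->H->R'->C->plug->A
Char 3 ('F'): step: R->1, L=4; F->plug->H->R->D->L->E->refl->A->L'->B->R'->G->plug->G
Char 4 ('G'): step: R->2, L=4; G->plug->G->R->C->L->D->refl->B->L'->H->R'->C->plug->A
Char 5 ('D'): step: R->3, L=4; D->plug->D->R->A->L->C->refl->H->L'->G->R'->B->plug->B

B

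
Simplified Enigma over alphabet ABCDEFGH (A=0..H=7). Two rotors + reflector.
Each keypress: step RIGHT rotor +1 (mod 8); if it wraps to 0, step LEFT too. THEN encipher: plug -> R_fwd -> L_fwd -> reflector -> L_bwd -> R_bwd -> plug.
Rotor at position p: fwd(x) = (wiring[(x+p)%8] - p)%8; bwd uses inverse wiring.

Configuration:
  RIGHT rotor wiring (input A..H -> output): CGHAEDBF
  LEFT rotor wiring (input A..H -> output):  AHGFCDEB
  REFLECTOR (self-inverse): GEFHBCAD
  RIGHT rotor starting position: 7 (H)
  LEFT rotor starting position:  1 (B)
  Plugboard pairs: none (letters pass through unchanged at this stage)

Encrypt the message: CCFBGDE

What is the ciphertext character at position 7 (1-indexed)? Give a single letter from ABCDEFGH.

Char 1 ('C'): step: R->0, L->2 (L advanced); C->plug->C->R->H->L->F->refl->C->L'->E->R'->E->plug->E
Char 2 ('C'): step: R->1, L=2; C->plug->C->R->H->L->F->refl->C->L'->E->R'->G->plug->G
Char 3 ('F'): step: R->2, L=2; F->plug->F->R->D->L->B->refl->E->L'->A->R'->G->plug->G
Char 4 ('B'): step: R->3, L=2; B->plug->B->R->B->L->D->refl->H->L'->F->R'->A->plug->A
Char 5 ('G'): step: R->4, L=2; G->plug->G->R->D->L->B->refl->E->L'->A->R'->A->plug->A
Char 6 ('D'): step: R->5, L=2; D->plug->D->R->F->L->H->refl->D->L'->B->R'->E->plug->E
Char 7 ('E'): step: R->6, L=2; E->plug->E->R->B->L->D->refl->H->L'->F->R'->H->plug->H

H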